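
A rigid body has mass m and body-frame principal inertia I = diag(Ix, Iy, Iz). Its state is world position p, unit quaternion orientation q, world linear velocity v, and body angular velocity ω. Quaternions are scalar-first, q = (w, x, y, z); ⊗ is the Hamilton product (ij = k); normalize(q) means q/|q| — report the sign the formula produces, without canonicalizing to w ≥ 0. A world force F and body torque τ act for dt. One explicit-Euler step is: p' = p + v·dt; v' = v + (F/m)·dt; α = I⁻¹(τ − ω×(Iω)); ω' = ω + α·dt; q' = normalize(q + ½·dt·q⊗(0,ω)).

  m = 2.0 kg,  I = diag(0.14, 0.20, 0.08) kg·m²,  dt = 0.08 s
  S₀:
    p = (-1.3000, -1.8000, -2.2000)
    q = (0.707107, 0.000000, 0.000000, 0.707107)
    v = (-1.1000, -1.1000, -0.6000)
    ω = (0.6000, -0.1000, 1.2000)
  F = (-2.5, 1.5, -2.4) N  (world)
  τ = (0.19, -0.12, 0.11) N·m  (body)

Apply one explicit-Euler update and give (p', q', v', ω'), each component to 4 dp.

new position p' = (-1.3880, -1.8880, -2.2480)
v + (F/m)dt = (-1.2000, -1.0400, -0.6960)
(τ − ω×Iω)/I = (1.2543, -0.8160, 1.4200)
ω + α·dt = (0.7003, -0.1653, 1.3136)
2q̇ = q⊗(0,ω) = (-0.8485284, 0.4949749, 0.3535535, 0.8485284)
q + ½dt·q⊗(0,ω), renormalized = (0.6722, 0.0198, 0.0141, 0.7400)

p' = (-1.3880, -1.8880, -2.2480)
q' = (0.6722, 0.0198, 0.0141, 0.7400)
v' = (-1.2000, -1.0400, -0.6960)
ω' = (0.7003, -0.1653, 1.3136)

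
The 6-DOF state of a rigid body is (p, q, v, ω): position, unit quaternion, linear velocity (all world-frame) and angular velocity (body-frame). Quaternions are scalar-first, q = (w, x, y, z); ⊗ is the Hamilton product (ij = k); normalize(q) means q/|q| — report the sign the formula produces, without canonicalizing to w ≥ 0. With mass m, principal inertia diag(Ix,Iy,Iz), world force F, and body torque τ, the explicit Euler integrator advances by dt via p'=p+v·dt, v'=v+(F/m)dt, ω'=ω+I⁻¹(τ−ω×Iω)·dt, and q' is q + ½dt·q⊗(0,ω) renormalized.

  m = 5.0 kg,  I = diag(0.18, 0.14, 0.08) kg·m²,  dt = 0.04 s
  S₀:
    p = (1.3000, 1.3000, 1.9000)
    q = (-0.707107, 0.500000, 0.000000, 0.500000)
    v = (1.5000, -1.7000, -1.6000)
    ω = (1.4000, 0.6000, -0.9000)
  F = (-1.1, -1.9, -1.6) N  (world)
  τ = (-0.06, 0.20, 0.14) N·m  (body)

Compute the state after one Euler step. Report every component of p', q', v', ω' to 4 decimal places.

gyro term ω×Iω = (0.0324, -0.1260, -0.0336)
angular accel α = (-0.5133, 2.3286, 2.1700)
ω' = ω + α·dt = (1.3795, 0.6931, -0.8132)
Hamilton product q⊗(0,ω) = (-0.2500000, -1.2899498, 0.7257358, 0.9363963)
updated quaternion q' = (-0.7117, 0.4739, 0.0145, 0.5184)
a = (-0.2200, -0.3800, -0.3200)
p' = p + v·dt = (1.3600, 1.2320, 1.8360)
v + (F/m)dt = (1.4912, -1.7152, -1.6128)

p' = (1.3600, 1.2320, 1.8360)
q' = (-0.7117, 0.4739, 0.0145, 0.5184)
v' = (1.4912, -1.7152, -1.6128)
ω' = (1.3795, 0.6931, -0.8132)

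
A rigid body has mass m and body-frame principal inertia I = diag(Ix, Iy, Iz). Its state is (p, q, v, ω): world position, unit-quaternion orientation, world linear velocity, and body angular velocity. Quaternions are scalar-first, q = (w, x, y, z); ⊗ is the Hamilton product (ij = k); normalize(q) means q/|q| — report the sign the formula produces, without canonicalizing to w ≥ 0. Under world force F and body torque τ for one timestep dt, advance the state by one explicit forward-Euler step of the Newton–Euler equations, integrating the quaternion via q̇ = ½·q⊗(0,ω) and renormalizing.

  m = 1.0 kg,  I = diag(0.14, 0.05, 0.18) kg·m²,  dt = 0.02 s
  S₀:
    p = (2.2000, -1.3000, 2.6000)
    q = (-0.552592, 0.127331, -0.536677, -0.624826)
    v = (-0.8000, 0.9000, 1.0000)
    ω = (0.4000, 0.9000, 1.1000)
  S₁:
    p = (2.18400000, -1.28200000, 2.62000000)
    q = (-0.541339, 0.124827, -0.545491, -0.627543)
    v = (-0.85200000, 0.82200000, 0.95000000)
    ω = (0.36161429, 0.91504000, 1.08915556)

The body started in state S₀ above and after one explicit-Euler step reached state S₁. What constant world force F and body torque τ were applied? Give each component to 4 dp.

F = (-2.6000, -3.9000, -2.5000)
τ = (-0.1400, 0.0200, -0.1300)

Δv = v₁−v₀ = (-0.05200000, -0.07800000, -0.05000000)
F = m·Δv/dt = (-2.6000, -3.9000, -2.5000)
ω₁ − ω₀ = (-0.03838571, 0.01504000, -0.01084444)
τ = I·(Δω/dt) + ω₀×(Iω₀) = (-0.1400, 0.0200, -0.1300)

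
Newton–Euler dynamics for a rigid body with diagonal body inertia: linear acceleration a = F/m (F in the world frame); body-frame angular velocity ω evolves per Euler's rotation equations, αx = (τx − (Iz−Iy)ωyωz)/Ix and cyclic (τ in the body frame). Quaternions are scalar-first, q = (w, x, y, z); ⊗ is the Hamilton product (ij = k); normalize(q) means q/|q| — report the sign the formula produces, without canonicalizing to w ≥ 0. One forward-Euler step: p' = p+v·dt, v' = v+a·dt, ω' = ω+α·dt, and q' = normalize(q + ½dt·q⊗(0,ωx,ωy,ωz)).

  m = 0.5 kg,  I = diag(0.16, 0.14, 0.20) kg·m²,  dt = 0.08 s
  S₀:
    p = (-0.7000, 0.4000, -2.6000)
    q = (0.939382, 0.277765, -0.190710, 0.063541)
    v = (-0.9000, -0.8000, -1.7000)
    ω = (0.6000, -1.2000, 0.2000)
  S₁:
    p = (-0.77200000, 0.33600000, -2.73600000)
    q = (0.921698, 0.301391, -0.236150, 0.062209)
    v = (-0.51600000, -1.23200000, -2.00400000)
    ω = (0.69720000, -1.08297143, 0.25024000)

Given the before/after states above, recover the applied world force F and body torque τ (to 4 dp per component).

F = (2.4000, -2.7000, -1.9000)
τ = (0.1800, 0.2000, 0.1400)

ω₁ − ω₀ = (0.09720000, 0.11702857, 0.05024000)
ω₀×(Iω₀) = (-0.0144, -0.0048, 0.0144)
applied torque τ = (0.1800, 0.2000, 0.1400)
v₁ − v₀ = (0.38400000, -0.43200000, -0.30400000)
F = m·Δv/dt = (2.4000, -2.7000, -1.9000)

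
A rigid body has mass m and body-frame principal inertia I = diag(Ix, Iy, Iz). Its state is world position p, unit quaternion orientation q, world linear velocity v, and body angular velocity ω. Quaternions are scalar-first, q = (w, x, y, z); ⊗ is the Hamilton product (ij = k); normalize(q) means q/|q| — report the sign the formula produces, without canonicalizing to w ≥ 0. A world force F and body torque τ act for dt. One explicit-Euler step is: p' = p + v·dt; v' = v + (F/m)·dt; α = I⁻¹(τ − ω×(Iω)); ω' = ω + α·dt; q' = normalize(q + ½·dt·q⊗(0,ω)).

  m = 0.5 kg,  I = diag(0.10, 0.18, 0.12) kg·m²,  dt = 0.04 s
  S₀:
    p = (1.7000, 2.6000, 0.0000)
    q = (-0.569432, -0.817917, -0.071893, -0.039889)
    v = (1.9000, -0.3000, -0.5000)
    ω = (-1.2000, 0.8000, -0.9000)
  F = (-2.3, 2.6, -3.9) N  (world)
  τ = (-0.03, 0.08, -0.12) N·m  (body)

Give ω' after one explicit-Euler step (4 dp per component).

ω' = (-1.2293, 0.8226, -0.9144)

gyro term ω×Iω = (0.0432, -0.0216, -0.0768)
angular accel α = (-0.7320, 0.5644, -0.3600)
ω' = ω + α·dt = (-1.2293, 0.8226, -0.9144)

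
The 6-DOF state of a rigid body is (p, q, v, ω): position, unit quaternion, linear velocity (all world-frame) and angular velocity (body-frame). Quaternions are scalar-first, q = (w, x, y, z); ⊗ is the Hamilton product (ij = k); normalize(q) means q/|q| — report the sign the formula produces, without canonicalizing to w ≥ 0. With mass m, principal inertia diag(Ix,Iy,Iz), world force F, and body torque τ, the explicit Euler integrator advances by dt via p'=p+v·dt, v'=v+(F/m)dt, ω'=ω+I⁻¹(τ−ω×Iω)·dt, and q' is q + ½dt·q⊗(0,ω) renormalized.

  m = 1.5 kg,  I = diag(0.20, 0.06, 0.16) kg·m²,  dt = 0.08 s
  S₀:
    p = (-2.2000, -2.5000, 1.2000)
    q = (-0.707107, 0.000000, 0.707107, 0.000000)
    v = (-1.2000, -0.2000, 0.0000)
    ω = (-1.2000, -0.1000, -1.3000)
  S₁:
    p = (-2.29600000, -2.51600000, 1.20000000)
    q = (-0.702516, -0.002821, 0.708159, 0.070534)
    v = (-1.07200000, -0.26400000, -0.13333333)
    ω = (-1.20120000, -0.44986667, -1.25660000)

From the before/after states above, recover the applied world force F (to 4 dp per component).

F = (2.4000, -1.2000, -2.5000)

v₁ − v₀ = (0.12800000, -0.06400000, -0.13333333)
applied force F = (2.4000, -1.2000, -2.5000)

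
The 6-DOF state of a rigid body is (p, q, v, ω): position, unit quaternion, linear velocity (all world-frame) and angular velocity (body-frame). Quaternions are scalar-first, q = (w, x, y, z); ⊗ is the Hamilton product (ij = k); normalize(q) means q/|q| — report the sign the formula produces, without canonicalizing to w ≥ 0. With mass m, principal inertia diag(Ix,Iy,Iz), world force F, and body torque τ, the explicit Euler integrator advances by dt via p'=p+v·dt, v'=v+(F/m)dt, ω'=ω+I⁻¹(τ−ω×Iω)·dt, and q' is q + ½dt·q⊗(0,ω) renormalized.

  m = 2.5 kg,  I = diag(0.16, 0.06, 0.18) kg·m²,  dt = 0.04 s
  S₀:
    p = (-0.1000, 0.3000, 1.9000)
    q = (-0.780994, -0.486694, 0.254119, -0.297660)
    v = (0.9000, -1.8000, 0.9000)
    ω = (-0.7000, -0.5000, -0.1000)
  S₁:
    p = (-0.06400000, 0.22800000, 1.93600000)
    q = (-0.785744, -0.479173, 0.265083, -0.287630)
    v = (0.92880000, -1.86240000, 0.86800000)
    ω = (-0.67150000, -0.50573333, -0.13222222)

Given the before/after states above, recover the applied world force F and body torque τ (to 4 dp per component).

Δω = ω₁−ω₀ = (0.02850000, -0.00573333, -0.03222222)
precession coupling = (0.0060, -0.0014, -0.0350)
I·α + gyro = (0.1200, -0.0100, -0.1800)
v₁ − v₀ = (0.02880000, -0.06240000, -0.03200000)
applied force F = (1.8000, -3.9000, -2.0000)

F = (1.8000, -3.9000, -2.0000)
τ = (0.1200, -0.0100, -0.1800)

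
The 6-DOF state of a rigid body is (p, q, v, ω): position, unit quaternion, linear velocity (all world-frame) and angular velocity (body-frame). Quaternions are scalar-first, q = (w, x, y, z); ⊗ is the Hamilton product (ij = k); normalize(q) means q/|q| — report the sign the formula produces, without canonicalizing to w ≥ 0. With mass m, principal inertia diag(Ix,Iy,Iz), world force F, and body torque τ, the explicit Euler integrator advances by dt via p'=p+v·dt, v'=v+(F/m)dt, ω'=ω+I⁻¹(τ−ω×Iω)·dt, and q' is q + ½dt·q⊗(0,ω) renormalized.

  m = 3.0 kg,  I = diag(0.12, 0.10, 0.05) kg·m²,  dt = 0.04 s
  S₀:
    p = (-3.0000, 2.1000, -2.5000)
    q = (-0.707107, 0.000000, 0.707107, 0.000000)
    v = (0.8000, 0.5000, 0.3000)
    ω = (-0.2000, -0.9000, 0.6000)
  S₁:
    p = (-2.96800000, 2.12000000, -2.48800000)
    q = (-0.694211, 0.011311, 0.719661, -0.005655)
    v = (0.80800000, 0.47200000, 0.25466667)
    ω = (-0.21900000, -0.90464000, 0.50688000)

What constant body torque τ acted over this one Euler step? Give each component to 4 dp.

ω₁ − ω₀ = (-0.01900000, -0.00464000, -0.09312000)
I·α + gyro = (-0.0300, -0.0200, -0.1200)

τ = (-0.0300, -0.0200, -0.1200)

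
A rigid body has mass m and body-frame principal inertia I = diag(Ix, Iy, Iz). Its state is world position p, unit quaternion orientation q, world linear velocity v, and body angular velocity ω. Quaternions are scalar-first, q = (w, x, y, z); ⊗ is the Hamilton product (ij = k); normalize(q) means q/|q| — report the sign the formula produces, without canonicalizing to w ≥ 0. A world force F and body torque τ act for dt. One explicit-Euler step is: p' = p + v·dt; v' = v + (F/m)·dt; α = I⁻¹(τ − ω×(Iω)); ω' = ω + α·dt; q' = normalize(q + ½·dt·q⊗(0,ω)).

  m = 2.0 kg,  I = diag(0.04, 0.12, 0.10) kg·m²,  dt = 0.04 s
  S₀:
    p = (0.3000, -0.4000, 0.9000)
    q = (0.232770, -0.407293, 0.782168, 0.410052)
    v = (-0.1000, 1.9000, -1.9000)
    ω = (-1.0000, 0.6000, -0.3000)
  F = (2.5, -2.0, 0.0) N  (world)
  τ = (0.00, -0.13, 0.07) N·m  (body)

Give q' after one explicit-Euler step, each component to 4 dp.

Hamilton product q⊗(0,ω) = (-0.7535782, -0.7134516, -0.3925779, 0.4679612)
updated quaternion q' = (0.2176, -0.4214, 0.7741, 0.4193)

q' = (0.2176, -0.4214, 0.7741, 0.4193)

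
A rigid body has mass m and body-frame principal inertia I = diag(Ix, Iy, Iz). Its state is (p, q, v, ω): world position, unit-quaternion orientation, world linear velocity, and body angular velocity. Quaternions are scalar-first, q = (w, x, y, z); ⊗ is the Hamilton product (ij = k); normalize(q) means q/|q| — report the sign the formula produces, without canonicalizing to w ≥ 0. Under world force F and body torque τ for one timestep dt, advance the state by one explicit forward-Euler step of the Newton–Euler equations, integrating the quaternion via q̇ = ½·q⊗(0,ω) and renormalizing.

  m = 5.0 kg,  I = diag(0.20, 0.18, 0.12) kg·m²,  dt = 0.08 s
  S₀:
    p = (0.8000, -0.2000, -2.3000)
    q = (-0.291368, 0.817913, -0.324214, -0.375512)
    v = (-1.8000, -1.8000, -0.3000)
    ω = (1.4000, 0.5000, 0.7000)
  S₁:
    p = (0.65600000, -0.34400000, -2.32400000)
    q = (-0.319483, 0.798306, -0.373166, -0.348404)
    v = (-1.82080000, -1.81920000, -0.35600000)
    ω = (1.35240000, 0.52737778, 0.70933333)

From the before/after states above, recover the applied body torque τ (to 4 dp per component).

Δω = ω₁−ω₀ = (-0.04760000, 0.02737778, 0.00933333)
τ = I·(Δω/dt) + ω₀×(Iω₀) = (-0.1400, 0.1400, 0.0000)

τ = (-0.1400, 0.1400, 0.0000)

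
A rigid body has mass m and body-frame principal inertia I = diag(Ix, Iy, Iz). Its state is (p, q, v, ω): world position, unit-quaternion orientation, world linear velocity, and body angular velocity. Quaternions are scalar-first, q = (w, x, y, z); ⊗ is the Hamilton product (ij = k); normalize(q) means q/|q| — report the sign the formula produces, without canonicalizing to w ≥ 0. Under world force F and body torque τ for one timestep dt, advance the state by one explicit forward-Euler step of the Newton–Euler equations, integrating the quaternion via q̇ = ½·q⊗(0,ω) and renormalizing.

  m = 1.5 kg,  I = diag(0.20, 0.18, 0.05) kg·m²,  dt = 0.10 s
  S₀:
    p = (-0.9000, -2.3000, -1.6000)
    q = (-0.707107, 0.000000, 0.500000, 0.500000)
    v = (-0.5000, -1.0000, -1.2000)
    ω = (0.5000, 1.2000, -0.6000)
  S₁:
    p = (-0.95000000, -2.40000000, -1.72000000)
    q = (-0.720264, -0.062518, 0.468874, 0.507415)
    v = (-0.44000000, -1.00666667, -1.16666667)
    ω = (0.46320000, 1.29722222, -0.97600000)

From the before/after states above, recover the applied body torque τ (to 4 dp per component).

ω₁ − ω₀ = (-0.03680000, 0.09722222, -0.37600000)
τ = I·(Δω/dt) + ω₀×(Iω₀) = (0.0200, 0.1300, -0.2000)

τ = (0.0200, 0.1300, -0.2000)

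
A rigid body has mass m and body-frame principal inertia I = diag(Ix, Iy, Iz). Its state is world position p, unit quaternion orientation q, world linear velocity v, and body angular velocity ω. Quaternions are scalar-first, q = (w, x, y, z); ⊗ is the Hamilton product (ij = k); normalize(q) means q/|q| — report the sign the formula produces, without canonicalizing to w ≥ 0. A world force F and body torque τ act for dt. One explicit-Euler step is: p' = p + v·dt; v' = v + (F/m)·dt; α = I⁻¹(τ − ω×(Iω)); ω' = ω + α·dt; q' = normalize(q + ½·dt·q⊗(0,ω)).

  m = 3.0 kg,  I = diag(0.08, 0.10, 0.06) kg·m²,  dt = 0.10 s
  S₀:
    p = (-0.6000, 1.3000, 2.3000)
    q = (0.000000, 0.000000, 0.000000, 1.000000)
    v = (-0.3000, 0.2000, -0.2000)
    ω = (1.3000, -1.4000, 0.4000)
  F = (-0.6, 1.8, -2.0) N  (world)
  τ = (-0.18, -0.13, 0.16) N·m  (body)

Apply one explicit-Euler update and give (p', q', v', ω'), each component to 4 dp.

p' = (-0.6300, 1.3200, 2.2800)
q' = (-0.0199, 0.0697, 0.0647, 0.9953)
v' = (-0.3200, 0.2600, -0.2667)
ω' = (1.0470, -1.5404, 0.7273)

α = I⁻¹(τ − ω×Iω) = (-2.5300, -1.4040, 3.2733)
ω' = ω + α·dt = (1.0470, -1.5404, 0.7273)
Hamilton product q⊗(0,ω) = (-0.4000000, 1.4000000, 1.3000000, 0.0000000)
updated quaternion q' = (-0.0199, 0.0697, 0.0647, 0.9953)
new position p' = (-0.6300, 1.3200, 2.2800)
new velocity v' = (-0.3200, 0.2600, -0.2667)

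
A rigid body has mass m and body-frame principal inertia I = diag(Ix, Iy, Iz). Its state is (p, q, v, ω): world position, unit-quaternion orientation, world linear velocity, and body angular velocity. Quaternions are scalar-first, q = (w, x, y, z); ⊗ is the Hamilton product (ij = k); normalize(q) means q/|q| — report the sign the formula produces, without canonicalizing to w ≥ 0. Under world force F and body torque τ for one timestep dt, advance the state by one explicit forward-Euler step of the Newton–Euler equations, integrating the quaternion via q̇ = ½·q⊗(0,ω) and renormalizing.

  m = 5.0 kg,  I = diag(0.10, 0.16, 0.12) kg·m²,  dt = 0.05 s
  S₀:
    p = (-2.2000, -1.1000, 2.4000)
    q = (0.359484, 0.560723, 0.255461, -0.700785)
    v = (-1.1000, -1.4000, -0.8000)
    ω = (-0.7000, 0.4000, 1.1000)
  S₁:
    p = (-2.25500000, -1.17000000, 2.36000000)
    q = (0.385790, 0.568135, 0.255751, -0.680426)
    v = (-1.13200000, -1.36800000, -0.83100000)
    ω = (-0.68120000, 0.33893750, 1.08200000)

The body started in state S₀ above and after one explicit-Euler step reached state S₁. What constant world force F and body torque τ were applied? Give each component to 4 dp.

F = (-3.2000, 3.2000, -3.1000)
τ = (0.0200, -0.1800, -0.0600)

Δv = v₁−v₀ = (-0.03200000, 0.03200000, -0.03100000)
applied force F = (-3.2000, 3.2000, -3.1000)
Δω = ω₁−ω₀ = (0.01880000, -0.06106250, -0.01800000)
I·α + gyro = (0.0200, -0.1800, -0.0600)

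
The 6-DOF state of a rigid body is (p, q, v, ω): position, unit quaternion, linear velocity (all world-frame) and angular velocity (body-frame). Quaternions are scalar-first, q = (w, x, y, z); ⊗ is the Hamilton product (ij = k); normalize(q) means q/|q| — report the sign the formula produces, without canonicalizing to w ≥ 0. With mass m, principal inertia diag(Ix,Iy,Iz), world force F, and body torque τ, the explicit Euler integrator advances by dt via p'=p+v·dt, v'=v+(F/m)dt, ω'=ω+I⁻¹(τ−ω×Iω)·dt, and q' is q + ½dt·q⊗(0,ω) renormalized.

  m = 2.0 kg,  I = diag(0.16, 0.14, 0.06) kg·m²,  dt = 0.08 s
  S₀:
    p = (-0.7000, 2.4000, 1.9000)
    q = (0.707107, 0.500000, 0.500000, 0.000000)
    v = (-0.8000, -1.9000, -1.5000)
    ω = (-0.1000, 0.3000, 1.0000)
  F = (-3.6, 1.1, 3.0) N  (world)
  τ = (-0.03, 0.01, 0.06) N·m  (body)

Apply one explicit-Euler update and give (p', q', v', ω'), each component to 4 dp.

precession coupling ω×(Iω) = (-0.0240, -0.0100, 0.0006)
(τ − ω×Iω)/I = (-0.0375, 0.1429, 0.9900)
ω + α·dt = (-0.1030, 0.3114, 1.0792)
Hamilton product q⊗(0,ω) = (-0.1000000, 0.4292893, -0.2878679, 0.9071070)
q' = normalize(q + ½dt·q⊗(0,ω)) = (0.7025, 0.5167, 0.4881, 0.0363)
p' = p + v·dt = (-0.7640, 2.2480, 1.7800)
v' = v + a·dt = (-0.9440, -1.8560, -1.3800)

p' = (-0.7640, 2.2480, 1.7800)
q' = (0.7025, 0.5167, 0.4881, 0.0363)
v' = (-0.9440, -1.8560, -1.3800)
ω' = (-0.1030, 0.3114, 1.0792)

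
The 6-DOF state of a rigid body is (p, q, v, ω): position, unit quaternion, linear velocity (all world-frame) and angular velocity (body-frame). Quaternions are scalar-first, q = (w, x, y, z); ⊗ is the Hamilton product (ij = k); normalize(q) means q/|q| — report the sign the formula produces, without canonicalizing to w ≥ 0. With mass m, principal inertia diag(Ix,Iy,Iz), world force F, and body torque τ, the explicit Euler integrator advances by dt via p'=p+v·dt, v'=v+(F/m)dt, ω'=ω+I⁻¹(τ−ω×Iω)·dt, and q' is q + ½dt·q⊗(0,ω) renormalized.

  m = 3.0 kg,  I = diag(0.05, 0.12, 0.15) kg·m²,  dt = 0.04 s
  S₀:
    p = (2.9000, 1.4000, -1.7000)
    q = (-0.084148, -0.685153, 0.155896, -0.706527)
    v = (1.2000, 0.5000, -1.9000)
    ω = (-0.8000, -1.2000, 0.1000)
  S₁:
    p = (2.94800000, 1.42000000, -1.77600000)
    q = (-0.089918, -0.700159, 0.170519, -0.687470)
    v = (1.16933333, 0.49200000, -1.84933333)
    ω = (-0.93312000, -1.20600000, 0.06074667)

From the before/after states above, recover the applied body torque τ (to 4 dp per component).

τ = (-0.1700, -0.0100, -0.0800)

rate change Δω = (-0.13312000, -0.00600000, -0.03925333)
ω₀×(Iω₀) = (-0.0036, 0.0080, 0.0672)
τ = I·(Δω/dt) + ω₀×(Iω₀) = (-0.1700, -0.0100, -0.0800)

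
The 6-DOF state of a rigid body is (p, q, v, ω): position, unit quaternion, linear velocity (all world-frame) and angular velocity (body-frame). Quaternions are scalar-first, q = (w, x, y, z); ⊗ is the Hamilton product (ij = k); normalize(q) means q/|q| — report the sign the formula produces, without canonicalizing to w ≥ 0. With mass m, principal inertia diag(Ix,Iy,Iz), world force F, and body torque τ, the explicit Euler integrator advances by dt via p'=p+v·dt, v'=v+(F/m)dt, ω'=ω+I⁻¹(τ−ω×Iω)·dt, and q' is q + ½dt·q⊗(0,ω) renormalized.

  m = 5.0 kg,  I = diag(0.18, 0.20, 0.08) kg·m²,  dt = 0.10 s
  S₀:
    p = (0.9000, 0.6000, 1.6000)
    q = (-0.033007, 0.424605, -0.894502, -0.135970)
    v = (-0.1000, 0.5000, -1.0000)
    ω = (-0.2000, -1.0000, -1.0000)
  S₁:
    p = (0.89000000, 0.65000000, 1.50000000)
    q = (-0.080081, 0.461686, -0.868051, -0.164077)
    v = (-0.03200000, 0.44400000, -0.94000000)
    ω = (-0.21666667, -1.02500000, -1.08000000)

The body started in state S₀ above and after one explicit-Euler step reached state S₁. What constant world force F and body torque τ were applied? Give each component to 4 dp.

Δv = v₁−v₀ = (0.06800000, -0.05600000, 0.06000000)
m·(v₁−v₀)/dt = (3.4000, -2.8000, 3.0000)
ω₁ − ω₀ = (-0.01666667, -0.02500000, -0.08000000)
I·α + gyro = (-0.1500, -0.0300, -0.0600)

F = (3.4000, -2.8000, 3.0000)
τ = (-0.1500, -0.0300, -0.0600)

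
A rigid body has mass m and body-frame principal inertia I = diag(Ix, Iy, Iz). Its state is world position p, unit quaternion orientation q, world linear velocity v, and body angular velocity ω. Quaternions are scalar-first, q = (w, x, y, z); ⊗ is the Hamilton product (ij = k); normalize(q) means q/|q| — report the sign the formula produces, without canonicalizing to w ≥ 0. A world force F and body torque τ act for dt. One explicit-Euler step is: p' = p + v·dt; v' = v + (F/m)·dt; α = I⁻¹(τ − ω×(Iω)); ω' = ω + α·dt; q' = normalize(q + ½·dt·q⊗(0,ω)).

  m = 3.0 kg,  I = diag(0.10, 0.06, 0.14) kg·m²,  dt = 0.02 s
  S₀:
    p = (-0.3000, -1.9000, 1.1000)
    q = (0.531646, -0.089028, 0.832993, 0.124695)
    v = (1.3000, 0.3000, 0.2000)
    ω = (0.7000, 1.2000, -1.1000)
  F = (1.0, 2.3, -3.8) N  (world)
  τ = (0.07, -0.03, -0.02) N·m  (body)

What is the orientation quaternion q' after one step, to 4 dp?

Hamilton product q⊗(0,ω) = (-0.8001075, -0.6937741, 0.6273309, -1.2747393)
updated quaternion q' = (0.5236, -0.0960, 0.8391, 0.1119)

q' = (0.5236, -0.0960, 0.8391, 0.1119)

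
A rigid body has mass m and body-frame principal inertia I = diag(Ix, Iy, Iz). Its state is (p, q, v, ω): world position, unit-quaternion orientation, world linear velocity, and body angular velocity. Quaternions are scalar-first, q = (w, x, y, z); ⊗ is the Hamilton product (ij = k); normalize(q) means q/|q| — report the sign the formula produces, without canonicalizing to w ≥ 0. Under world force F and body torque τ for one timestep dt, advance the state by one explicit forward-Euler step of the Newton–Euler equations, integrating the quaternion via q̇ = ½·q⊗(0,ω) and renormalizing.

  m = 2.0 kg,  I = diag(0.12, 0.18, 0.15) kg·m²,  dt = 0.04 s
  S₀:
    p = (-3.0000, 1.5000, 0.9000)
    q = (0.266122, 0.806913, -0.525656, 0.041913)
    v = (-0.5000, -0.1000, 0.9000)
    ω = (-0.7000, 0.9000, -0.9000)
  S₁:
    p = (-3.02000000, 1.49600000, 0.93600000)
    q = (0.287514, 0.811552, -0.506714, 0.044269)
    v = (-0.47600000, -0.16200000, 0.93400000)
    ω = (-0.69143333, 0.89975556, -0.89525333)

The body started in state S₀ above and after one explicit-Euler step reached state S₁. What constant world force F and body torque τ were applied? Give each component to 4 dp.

F = (1.2000, -3.1000, 1.7000)
τ = (0.0500, -0.0200, -0.0200)

Δω = ω₁−ω₀ = (0.00856667, -0.00024444, 0.00474667)
I·α + gyro = (0.0500, -0.0200, -0.0200)
velocity change Δv = (0.02400000, -0.06200000, 0.03400000)
F = m·Δv/dt = (1.2000, -3.1000, 1.7000)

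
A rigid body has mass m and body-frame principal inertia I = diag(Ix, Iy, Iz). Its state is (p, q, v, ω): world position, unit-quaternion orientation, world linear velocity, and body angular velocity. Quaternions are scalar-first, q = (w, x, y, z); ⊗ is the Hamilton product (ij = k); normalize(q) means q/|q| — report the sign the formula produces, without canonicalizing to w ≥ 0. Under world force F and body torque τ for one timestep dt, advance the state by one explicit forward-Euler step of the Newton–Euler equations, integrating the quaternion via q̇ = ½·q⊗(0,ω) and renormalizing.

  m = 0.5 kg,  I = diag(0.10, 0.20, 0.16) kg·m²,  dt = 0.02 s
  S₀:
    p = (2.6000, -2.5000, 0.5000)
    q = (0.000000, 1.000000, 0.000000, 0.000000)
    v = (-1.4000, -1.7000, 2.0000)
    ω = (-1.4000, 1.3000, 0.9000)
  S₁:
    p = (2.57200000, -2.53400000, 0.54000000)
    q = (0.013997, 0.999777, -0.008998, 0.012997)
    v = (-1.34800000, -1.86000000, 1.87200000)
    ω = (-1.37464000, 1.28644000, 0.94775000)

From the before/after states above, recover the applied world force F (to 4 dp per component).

v₁ − v₀ = (0.05200000, -0.16000000, -0.12800000)
applied force F = (1.3000, -4.0000, -3.2000)

F = (1.3000, -4.0000, -3.2000)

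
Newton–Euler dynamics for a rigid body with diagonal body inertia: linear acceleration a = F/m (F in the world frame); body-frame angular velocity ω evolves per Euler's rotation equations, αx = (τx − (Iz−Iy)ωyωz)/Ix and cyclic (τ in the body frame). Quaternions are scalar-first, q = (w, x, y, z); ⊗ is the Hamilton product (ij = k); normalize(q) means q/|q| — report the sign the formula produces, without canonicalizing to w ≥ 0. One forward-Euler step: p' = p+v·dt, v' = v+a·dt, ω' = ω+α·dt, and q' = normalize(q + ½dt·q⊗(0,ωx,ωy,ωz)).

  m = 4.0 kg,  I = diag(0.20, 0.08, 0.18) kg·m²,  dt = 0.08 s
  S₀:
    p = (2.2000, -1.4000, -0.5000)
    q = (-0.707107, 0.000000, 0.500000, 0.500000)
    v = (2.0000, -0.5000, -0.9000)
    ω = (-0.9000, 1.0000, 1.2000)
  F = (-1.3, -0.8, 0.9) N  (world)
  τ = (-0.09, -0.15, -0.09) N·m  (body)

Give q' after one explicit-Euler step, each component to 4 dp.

q' = (-0.7492, 0.0294, 0.4525, 0.4828)

2q̇ = q⊗(0,ω) = (-1.1000000, 0.7363963, -1.1571070, -0.3985284)
updated quaternion q' = (-0.7492, 0.0294, 0.4525, 0.4828)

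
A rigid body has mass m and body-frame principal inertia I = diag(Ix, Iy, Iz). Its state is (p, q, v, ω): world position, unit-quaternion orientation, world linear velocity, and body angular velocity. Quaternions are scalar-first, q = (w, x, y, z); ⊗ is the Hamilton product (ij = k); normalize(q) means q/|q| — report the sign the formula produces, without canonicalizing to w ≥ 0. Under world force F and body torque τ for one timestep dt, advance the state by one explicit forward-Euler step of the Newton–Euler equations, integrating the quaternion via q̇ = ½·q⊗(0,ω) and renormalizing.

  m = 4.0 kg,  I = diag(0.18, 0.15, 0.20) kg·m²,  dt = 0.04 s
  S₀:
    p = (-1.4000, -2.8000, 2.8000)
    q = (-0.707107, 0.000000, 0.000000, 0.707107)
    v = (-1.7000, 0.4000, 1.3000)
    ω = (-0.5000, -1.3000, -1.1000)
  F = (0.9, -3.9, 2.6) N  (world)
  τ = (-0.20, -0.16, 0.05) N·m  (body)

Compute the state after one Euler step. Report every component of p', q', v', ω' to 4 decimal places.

p' = (-1.4680, -2.7840, 2.8520)
q' = (-0.6911, 0.0254, 0.0113, 0.7222)
v' = (-1.6910, 0.3610, 1.3260)
ω' = (-0.5603, -1.3397, -1.0861)

α = I⁻¹(τ − ω×Iω) = (-1.5083, -0.9933, 0.3475)
ω' = ω + α·dt = (-0.5603, -1.3397, -1.0861)
2q̇ = q⊗(0,ω) = (0.7778177, 1.2727926, 0.5656856, 0.7778177)
q + ½dt·q⊗(0,ω), renormalized = (-0.6911, 0.0254, 0.0113, 0.7222)
linear accel F/m = (0.2250, -0.9750, 0.6500)
p + v·dt = (-1.4680, -2.7840, 2.8520)
new velocity v' = (-1.6910, 0.3610, 1.3260)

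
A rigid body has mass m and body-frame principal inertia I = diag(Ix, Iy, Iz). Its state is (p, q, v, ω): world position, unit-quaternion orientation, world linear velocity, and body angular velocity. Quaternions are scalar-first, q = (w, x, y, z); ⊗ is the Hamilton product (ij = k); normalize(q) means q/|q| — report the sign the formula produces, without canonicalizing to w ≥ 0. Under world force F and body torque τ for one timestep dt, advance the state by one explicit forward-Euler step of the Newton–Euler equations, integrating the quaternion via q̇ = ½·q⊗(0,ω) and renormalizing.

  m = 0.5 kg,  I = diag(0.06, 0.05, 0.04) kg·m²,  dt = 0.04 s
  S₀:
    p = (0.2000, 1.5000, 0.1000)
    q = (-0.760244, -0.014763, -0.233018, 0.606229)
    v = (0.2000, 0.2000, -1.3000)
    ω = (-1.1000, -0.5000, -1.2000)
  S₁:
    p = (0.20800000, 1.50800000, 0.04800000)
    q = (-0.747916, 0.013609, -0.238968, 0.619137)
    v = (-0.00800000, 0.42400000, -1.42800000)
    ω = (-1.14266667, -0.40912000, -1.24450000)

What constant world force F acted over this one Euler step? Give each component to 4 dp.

F = (-2.6000, 2.8000, -1.6000)

Δv = v₁−v₀ = (-0.20800000, 0.22400000, -0.12800000)
m·(v₁−v₀)/dt = (-2.6000, 2.8000, -1.6000)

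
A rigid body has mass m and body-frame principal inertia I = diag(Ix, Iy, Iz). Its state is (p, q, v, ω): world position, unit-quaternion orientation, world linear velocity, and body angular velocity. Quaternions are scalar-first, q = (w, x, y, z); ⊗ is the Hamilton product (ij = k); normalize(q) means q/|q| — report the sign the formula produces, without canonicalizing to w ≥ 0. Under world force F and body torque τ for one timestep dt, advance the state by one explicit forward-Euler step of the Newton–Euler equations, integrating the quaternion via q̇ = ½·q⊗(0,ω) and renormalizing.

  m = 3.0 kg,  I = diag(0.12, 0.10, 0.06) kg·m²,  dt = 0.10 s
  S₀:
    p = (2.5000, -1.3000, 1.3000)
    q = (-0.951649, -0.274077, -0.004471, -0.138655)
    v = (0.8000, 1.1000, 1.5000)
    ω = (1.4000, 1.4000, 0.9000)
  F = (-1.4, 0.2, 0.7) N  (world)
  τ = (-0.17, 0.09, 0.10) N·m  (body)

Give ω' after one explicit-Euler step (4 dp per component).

precession coupling ω×(Iω) = (-0.0504, 0.0756, -0.0392)
angular accel α = (-0.9967, 0.1440, 2.3200)
new body rate ω' = (1.3003, 1.4144, 1.1320)

ω' = (1.3003, 1.4144, 1.1320)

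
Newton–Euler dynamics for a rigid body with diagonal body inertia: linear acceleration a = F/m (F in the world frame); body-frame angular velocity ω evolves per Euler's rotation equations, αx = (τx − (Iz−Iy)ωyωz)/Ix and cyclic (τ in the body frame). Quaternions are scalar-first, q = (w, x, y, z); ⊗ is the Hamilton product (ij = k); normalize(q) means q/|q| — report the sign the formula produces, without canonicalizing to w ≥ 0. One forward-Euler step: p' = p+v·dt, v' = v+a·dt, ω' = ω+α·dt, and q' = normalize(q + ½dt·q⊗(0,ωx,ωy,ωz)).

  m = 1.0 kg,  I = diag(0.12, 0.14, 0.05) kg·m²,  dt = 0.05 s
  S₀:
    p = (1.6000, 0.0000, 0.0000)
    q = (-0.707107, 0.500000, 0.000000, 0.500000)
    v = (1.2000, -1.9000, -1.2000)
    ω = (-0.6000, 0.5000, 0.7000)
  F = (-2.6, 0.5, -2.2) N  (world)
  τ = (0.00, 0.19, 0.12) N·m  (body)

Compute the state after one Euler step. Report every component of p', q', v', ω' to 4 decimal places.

p' = (1.6600, -0.0950, -0.0600)
q' = (-0.7081, 0.5042, -0.0251, 0.4937)
v' = (1.0700, -1.8750, -1.3100)
ω' = (-0.5869, 0.5784, 0.8260)

a = F/m = (-2.6000, 0.5000, -2.2000)
new position p' = (1.6600, -0.0950, -0.0600)
v' = v + a·dt = (1.0700, -1.8750, -1.3100)
gyro term ω×Iω = (-0.0315, -0.0294, -0.0060)
angular accel α = (0.2625, 1.5671, 2.5200)
ω' = ω + α·dt = (-0.5869, 0.5784, 0.8260)
Hamilton product q⊗(0,ω) = (-0.0500000, 0.1742642, -1.0035535, -0.2449749)
updated quaternion q' = (-0.7081, 0.5042, -0.0251, 0.4937)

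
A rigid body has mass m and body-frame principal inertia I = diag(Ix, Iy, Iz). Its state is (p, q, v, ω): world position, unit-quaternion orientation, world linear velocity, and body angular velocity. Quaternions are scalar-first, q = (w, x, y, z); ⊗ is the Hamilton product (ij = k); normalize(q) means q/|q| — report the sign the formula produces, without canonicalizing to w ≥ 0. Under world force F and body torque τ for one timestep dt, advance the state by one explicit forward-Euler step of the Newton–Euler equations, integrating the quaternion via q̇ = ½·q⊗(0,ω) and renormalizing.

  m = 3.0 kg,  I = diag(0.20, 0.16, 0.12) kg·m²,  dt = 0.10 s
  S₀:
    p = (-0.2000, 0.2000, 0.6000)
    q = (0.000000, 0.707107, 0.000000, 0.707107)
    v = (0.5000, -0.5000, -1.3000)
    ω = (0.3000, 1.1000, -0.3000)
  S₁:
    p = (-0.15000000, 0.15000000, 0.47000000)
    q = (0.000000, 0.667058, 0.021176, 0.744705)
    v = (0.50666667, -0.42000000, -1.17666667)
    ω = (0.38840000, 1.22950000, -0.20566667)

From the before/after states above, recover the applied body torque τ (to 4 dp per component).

τ = (0.1900, 0.2000, 0.1000)

rate change Δω = (0.08840000, 0.12950000, 0.09433333)
ω₀×(Iω₀) = (0.0132, -0.0072, -0.0132)
I·α + gyro = (0.1900, 0.2000, 0.1000)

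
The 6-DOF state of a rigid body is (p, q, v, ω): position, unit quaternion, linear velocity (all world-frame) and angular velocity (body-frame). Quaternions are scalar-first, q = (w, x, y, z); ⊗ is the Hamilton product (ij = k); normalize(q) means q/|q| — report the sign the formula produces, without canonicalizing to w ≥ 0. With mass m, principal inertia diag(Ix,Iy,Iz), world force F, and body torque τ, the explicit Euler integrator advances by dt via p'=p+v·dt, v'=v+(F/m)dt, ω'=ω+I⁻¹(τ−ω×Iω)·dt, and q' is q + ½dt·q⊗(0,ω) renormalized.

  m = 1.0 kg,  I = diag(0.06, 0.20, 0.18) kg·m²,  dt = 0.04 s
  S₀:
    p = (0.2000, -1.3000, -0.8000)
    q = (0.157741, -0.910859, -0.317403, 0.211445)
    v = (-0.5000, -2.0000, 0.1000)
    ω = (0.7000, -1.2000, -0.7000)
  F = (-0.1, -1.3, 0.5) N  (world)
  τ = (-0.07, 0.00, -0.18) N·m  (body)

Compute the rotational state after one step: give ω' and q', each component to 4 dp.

ω' = (0.6645, -1.2118, -0.7139)
q' = (0.1658, -0.8987, -0.3308, 0.2354)

angular accel α = (-0.8867, -0.2940, -0.3467)
ω' = ω + α·dt = (0.6645, -1.2118, -0.7139)
Hamilton product q⊗(0,ω) = (0.4047292, 0.5863348, -0.6788790, 1.2047942)
q' = normalize(q + ½dt·q⊗(0,ω)) = (0.1658, -0.8987, -0.3308, 0.2354)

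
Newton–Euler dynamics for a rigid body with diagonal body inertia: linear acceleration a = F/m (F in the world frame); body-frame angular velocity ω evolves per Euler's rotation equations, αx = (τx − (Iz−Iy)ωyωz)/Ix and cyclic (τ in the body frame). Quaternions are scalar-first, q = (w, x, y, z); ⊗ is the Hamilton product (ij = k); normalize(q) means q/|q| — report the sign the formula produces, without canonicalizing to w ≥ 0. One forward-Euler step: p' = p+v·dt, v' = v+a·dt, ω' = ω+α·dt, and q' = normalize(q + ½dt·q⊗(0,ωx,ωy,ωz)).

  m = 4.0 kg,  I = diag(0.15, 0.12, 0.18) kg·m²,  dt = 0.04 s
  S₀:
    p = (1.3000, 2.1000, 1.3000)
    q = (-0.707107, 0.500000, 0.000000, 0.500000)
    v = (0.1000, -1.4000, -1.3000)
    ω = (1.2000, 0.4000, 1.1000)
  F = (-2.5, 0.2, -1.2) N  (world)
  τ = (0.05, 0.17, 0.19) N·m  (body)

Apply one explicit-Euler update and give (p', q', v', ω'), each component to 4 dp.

p' = (1.3040, 2.0440, 1.2480)
q' = (-0.7297, 0.4788, -0.0047, 0.4882)
v' = (0.0750, -1.3980, -1.3120)
ω' = (1.2063, 0.4699, 1.1454)

a = (-0.6250, 0.0500, -0.3000)
new position p' = (1.3040, 2.0440, 1.2480)
new velocity v' = (0.0750, -1.3980, -1.3120)
angular accel α = (0.1573, 1.7467, 1.1356)
ω + α·dt = (1.2063, 0.4699, 1.1454)
q⊗(0,ω) = (-1.1500000, -1.0485284, -0.2328428, -0.5778177)
updated quaternion q' = (-0.7297, 0.4788, -0.0047, 0.4882)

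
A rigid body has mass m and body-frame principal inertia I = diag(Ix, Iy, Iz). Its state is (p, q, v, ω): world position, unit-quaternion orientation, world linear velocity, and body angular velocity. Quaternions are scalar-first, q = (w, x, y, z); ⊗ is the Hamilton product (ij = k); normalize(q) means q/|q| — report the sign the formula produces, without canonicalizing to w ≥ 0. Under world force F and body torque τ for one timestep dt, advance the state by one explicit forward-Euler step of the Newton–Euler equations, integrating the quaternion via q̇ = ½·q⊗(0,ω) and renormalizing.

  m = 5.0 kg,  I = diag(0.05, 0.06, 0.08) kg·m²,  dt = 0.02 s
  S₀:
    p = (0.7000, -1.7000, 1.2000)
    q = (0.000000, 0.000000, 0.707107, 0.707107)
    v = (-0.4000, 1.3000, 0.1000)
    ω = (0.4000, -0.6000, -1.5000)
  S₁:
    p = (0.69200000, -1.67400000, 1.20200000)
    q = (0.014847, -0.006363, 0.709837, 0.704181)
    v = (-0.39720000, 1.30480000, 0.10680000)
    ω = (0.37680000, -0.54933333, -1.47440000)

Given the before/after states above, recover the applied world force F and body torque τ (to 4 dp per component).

F = (0.7000, 1.2000, 1.7000)
τ = (-0.0400, 0.1700, 0.1000)

velocity change Δv = (0.00280000, 0.00480000, 0.00680000)
m·(v₁−v₀)/dt = (0.7000, 1.2000, 1.7000)
rate change Δω = (-0.02320000, 0.05066667, 0.02560000)
precession coupling = (0.0180, 0.0180, -0.0024)
τ = I·(Δω/dt) + ω₀×(Iω₀) = (-0.0400, 0.1700, 0.1000)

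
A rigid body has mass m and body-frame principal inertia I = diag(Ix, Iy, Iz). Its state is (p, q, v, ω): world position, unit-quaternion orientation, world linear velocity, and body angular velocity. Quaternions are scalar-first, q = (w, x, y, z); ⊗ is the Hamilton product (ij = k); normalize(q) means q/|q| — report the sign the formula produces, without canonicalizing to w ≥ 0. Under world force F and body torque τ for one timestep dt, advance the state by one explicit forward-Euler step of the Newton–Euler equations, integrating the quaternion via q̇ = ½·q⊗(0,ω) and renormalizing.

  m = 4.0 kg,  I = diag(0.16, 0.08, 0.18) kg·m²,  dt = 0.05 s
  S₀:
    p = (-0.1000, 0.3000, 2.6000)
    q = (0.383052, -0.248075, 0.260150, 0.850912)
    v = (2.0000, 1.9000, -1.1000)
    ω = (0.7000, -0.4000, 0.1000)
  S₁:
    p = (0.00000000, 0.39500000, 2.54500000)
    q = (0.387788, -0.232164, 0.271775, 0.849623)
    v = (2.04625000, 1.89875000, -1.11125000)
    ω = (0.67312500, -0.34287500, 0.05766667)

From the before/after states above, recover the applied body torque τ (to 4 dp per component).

rate change Δω = (-0.02687500, 0.05712500, -0.04233333)
gyro term ω₀×Iω₀ = (-0.0040, -0.0014, 0.0224)
τ = I·(Δω/dt) + ω₀×(Iω₀) = (-0.0900, 0.0900, -0.1300)

τ = (-0.0900, 0.0900, -0.1300)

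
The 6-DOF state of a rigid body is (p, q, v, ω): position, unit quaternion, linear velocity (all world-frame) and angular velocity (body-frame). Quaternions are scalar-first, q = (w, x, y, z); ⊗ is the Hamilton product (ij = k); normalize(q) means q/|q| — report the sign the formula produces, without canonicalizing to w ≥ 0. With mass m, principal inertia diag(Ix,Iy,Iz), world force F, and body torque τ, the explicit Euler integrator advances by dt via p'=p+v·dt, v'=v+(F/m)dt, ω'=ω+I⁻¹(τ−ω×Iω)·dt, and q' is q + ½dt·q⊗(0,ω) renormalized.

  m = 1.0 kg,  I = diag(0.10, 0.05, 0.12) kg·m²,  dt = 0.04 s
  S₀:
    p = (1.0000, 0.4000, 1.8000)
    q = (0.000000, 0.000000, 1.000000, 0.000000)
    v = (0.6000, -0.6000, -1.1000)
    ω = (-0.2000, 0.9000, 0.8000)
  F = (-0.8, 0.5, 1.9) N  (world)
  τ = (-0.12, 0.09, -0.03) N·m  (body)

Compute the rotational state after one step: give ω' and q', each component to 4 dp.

ω' = (-0.2682, 0.9694, 0.7870)
q' = (-0.0180, 0.0160, 0.9997, 0.0040)

gyro term ω×Iω = (0.0504, 0.0032, 0.0090)
angular accel α = (-1.7040, 1.7360, -0.3250)
new body rate ω' = (-0.2682, 0.9694, 0.7870)
q⊗(0,ω) = (-0.9000000, 0.8000000, 0.0000000, 0.2000000)
q + ½dt·q⊗(0,ω), renormalized = (-0.0180, 0.0160, 0.9997, 0.0040)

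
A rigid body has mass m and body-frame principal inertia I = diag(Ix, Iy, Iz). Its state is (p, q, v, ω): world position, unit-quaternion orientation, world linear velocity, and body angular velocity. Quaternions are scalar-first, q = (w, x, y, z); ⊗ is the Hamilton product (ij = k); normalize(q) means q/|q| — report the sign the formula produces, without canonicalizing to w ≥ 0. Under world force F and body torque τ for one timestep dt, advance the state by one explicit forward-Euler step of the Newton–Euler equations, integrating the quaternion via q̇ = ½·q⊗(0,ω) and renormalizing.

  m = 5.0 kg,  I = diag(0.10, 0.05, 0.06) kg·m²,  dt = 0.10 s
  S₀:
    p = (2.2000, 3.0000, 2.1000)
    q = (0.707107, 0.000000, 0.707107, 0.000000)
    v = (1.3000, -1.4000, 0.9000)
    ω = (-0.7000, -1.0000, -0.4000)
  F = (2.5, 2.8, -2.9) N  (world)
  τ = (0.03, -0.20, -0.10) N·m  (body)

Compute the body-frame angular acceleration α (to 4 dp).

precession coupling ω×(Iω) = (0.0040, 0.0112, -0.0350)
(τ − ω×Iω)/I = (0.2600, -4.2240, -1.0833)

α = (0.2600, -4.2240, -1.0833)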